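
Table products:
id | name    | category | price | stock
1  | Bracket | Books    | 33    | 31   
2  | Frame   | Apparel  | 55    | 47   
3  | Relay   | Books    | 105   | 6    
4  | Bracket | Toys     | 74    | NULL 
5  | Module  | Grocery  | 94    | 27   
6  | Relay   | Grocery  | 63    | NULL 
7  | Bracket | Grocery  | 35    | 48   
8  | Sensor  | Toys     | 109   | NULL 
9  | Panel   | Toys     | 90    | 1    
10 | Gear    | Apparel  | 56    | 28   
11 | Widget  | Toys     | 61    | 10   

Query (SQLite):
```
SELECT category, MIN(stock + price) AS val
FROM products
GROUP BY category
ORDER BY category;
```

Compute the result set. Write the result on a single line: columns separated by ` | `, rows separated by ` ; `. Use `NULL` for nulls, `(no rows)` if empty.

For each row compute stock + price.
Group by category; take MIN of the expression per group.
  Apparel: ids {2, 10} → MIN(stock + price)=84
  Books: ids {1, 3} → MIN(stock + price)=64
  Grocery: ids {5, 6, 7} → MIN(stock + price)=83
  Toys: ids {4, 8, 9, 11} → MIN(stock + price)=71

Apparel | 84 ; Books | 64 ; Grocery | 83 ; Toys | 71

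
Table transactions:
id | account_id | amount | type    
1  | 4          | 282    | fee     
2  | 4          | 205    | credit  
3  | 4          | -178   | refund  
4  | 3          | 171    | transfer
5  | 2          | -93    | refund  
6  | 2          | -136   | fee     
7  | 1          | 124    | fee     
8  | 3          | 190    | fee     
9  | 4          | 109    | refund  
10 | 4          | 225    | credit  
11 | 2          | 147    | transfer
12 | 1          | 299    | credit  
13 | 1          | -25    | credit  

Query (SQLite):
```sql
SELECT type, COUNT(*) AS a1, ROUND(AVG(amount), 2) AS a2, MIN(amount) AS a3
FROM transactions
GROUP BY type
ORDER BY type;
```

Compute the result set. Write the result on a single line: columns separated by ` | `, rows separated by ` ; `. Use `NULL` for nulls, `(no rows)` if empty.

Group transactions by type.
Per group compute: COUNT(*), ROUND(AVG(amount), 2), MIN(amount).
  credit: ids {2, 10, 12, 13} → COUNT(*)=4, ROUND(AVG(amount), 2)=176, MIN(amount)=-25
  fee: ids {1, 6, 7, 8} → COUNT(*)=4, ROUND(AVG(amount), 2)=115, MIN(amount)=-136
  refund: ids {3, 5, 9} → COUNT(*)=3, ROUND(AVG(amount), 2)=-54, MIN(amount)=-178
  transfer: ids {4, 11} → COUNT(*)=2, ROUND(AVG(amount), 2)=159, MIN(amount)=147

credit | 4 | 176 | -25 ; fee | 4 | 115 | -136 ; refund | 3 | -54 | -178 ; transfer | 2 | 159 | 147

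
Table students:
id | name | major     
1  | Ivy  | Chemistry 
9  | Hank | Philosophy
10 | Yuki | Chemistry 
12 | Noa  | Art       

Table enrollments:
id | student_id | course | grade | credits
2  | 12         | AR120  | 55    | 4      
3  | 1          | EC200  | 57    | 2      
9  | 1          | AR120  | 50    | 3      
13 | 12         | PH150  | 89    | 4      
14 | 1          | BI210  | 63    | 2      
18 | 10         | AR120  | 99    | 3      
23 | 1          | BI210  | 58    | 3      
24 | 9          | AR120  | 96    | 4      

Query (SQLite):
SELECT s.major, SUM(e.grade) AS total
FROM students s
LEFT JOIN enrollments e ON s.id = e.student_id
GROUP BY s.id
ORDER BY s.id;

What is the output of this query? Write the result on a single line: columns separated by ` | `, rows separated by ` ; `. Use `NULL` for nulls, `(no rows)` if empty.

LEFT JOIN keeps every students row; unmatched ones get NULL for enrollments columns.
Group by students.id and compute SUM(e.grade). SUM over an all-NULL group is NULL.
  1: ids {3, 9, 14, 23} → SUM(e.grade)=228
  9: ids {24} → SUM(e.grade)=96
  10: ids {18} → SUM(e.grade)=99
  12: ids {2, 13} → SUM(e.grade)=144

Chemistry | 228 ; Philosophy | 96 ; Chemistry | 99 ; Art | 144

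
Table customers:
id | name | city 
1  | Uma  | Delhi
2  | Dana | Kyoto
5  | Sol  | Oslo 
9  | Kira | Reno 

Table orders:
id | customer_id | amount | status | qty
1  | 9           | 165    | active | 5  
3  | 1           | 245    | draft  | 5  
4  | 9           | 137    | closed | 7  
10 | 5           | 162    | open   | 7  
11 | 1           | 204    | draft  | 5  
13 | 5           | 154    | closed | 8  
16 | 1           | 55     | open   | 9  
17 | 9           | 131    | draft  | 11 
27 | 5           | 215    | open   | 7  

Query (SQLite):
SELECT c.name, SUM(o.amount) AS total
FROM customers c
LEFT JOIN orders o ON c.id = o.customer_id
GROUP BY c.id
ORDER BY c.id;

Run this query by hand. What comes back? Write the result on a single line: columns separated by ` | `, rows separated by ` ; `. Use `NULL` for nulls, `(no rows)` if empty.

Uma | 504 ; Dana | NULL ; Sol | 531 ; Kira | 433

LEFT JOIN keeps every customers row; unmatched ones get NULL for orders columns.
Group by customers.id and compute SUM(o.amount). SUM over an all-NULL group is NULL.
  1: ids {3, 11, 16} → SUM(o.amount)=504
  2: ids {—} → SUM(o.amount)=NULL
  5: ids {10, 13, 27} → SUM(o.amount)=531
  9: ids {1, 4, 17} → SUM(o.amount)=433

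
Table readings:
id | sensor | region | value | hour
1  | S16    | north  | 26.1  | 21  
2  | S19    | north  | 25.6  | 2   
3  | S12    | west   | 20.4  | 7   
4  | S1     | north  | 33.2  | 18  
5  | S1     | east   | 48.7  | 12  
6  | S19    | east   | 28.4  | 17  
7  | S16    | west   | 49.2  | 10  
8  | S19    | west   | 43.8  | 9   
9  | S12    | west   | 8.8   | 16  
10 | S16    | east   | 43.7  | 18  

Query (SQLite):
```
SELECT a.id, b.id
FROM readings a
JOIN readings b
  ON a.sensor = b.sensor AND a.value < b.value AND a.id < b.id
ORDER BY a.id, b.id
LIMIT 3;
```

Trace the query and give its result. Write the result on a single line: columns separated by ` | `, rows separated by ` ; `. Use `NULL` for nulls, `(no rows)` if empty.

Pairs (a,b) with same sensor, a.value < b.value, a.id < b.id.
sensor groups: S1:{4,5} S12:{3,9} S16:{1,7,10} S19:{2,6,8}
Ordered by (a.id, b.id); first 3.

1 | 7 ; 1 | 10 ; 2 | 6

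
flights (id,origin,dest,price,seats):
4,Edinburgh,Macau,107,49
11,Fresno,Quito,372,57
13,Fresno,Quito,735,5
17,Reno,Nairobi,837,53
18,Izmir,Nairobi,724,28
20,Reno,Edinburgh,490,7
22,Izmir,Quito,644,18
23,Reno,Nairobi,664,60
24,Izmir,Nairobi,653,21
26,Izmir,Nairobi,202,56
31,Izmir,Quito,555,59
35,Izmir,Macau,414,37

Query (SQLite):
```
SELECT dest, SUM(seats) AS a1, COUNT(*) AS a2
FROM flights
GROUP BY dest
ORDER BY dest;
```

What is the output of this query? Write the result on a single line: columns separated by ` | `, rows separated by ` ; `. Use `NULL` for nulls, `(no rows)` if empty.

Edinburgh | 7 | 1 ; Macau | 86 | 2 ; Nairobi | 218 | 5 ; Quito | 139 | 4

Group flights by dest.
Per group compute: SUM(seats), COUNT(*).
  Edinburgh: ids {20} → SUM(seats)=7, COUNT(*)=1
  Macau: ids {4, 35} → SUM(seats)=86, COUNT(*)=2
  Nairobi: ids {17, 18, 23, 24, 26} → SUM(seats)=218, COUNT(*)=5
  Quito: ids {11, 13, 22, 31} → SUM(seats)=139, COUNT(*)=4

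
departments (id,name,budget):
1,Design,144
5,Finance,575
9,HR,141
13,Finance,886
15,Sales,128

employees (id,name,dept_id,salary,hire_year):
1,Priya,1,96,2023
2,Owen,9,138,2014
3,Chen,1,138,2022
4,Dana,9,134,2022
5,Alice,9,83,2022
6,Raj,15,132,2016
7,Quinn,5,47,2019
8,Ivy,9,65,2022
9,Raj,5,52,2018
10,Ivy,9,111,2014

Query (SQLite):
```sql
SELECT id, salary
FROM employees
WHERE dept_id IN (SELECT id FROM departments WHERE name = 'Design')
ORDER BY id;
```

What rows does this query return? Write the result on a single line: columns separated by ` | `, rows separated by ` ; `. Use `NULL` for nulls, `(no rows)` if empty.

Inner query: departments.id where name = 'Design'.
Outer: keep employees rows whose dept_id is in that set.
Inner query → {1}

1 | 96 ; 3 | 138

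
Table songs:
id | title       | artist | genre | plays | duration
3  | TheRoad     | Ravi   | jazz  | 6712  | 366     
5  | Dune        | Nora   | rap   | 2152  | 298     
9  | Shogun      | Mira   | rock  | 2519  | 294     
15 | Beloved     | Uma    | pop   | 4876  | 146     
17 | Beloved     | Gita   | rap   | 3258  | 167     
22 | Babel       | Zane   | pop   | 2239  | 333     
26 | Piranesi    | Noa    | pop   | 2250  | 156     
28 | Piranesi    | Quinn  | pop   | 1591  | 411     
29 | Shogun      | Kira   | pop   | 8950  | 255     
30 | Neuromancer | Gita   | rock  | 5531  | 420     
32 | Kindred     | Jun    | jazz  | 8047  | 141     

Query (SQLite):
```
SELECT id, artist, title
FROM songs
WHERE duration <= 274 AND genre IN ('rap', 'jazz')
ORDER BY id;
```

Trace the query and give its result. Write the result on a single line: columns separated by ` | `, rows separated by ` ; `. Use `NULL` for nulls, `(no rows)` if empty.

17 | Gita | Beloved ; 32 | Jun | Kindred

duration <= 274: ids {15, 17, 26, 29, 32}
genre IN ('rap', 'jazz'): ids {3, 5, 17, 32}
Combine with AND.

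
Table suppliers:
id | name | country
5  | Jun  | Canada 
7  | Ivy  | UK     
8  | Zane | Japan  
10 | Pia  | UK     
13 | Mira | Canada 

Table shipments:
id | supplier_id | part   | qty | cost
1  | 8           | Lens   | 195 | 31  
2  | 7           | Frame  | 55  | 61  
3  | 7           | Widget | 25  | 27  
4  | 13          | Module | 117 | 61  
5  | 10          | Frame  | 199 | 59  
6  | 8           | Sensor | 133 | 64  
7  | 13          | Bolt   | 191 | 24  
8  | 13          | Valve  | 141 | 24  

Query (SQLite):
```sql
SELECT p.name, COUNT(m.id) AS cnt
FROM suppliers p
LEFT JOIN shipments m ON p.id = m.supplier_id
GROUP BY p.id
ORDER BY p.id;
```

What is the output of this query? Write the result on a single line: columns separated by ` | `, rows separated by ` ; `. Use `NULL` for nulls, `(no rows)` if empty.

LEFT JOIN keeps every suppliers row; unmatched ones get NULL for shipments columns.
Group by suppliers.id and compute COUNT(m.id). COUNT(col) of an all-NULL group is 0.
  5: ids {—} → COUNT(m.id)=0
  7: ids {2, 3} → COUNT(m.id)=2
  8: ids {1, 6} → COUNT(m.id)=2
  10: ids {5} → COUNT(m.id)=1
  13: ids {4, 7, 8} → COUNT(m.id)=3

Jun | 0 ; Ivy | 2 ; Zane | 2 ; Pia | 1 ; Mira | 3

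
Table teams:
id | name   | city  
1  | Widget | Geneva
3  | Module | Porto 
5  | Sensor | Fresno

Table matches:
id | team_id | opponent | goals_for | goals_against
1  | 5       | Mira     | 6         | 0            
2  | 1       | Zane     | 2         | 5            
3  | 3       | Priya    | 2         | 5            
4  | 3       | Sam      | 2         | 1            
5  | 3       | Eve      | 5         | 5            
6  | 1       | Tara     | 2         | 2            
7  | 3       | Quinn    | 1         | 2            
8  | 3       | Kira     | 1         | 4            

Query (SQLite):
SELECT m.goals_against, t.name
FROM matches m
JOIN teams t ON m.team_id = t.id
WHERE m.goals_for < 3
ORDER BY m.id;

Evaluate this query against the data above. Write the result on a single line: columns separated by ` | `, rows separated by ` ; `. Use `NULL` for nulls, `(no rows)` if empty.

5 | Widget ; 5 | Module ; 1 | Module ; 2 | Widget ; 2 | Module ; 4 | Module

Each matches row matches the teams row where team_id = teams.id.
Then keep rows with m.goals_for < 3.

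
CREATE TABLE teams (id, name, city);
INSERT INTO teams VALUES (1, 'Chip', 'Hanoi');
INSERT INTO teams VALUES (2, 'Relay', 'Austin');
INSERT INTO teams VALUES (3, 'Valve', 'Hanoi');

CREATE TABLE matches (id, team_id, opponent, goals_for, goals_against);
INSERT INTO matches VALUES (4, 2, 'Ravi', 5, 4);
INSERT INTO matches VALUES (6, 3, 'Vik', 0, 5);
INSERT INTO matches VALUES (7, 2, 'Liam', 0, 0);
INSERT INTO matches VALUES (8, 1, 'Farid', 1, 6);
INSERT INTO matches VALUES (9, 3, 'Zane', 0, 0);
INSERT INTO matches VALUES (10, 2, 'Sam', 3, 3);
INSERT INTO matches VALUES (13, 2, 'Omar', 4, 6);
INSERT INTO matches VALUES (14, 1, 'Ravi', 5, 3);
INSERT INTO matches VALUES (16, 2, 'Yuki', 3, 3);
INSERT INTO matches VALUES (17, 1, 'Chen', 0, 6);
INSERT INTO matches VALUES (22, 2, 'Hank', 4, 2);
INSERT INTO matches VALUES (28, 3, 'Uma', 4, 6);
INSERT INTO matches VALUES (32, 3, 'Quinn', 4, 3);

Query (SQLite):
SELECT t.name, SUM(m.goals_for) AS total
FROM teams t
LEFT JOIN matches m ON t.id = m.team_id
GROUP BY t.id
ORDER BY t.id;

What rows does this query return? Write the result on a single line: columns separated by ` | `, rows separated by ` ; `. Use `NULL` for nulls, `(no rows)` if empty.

LEFT JOIN keeps every teams row; unmatched ones get NULL for matches columns.
Group by teams.id and compute SUM(m.goals_for). SUM over an all-NULL group is NULL.
  1: ids {8, 14, 17} → SUM(m.goals_for)=6
  2: ids {4, 7, 10, 13, 16, 22} → SUM(m.goals_for)=19
  3: ids {6, 9, 28, 32} → SUM(m.goals_for)=8

Chip | 6 ; Relay | 19 ; Valve | 8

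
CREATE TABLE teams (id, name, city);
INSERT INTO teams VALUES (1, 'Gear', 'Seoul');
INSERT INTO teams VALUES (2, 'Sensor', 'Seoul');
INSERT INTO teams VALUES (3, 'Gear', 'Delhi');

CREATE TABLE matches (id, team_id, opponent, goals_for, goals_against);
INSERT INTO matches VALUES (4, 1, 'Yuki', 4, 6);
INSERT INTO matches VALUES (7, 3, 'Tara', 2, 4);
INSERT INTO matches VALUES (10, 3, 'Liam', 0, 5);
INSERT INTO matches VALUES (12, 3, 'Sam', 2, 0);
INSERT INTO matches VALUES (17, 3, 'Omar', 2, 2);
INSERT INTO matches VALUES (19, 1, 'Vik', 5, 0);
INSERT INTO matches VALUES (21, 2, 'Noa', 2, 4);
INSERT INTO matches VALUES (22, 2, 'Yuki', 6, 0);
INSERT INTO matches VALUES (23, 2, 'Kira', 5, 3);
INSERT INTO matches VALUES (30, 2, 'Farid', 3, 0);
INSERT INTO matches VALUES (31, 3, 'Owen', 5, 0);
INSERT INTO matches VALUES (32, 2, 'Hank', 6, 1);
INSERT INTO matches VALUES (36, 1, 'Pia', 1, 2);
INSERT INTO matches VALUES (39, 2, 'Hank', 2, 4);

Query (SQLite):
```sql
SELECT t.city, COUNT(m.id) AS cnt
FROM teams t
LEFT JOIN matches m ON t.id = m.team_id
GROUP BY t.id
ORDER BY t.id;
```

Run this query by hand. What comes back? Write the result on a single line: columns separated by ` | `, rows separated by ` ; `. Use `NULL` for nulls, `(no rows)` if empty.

LEFT JOIN keeps every teams row; unmatched ones get NULL for matches columns.
Group by teams.id and compute COUNT(m.id). COUNT(col) of an all-NULL group is 0.
  1: ids {4, 19, 36} → COUNT(m.id)=3
  2: ids {21, 22, 23, 30, 32, 39} → COUNT(m.id)=6
  3: ids {7, 10, 12, 17, 31} → COUNT(m.id)=5

Seoul | 3 ; Seoul | 6 ; Delhi | 5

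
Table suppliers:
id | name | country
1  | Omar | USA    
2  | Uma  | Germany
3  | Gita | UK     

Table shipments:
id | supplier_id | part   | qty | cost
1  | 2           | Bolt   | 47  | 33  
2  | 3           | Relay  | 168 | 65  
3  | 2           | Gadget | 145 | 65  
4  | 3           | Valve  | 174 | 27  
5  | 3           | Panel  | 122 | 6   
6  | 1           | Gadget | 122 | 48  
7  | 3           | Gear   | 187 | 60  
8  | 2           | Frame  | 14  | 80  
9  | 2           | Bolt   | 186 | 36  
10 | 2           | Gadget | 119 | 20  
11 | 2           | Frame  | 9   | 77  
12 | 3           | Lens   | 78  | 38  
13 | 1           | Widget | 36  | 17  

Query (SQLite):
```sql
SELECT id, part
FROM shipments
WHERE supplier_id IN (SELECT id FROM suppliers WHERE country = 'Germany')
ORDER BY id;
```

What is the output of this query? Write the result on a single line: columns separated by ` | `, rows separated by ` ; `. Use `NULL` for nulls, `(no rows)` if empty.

1 | Bolt ; 3 | Gadget ; 8 | Frame ; 9 | Bolt ; 10 | Gadget ; 11 | Frame

Inner query: suppliers.id where country = 'Germany'.
Outer: keep shipments rows whose supplier_id is in that set.
Inner query → {2}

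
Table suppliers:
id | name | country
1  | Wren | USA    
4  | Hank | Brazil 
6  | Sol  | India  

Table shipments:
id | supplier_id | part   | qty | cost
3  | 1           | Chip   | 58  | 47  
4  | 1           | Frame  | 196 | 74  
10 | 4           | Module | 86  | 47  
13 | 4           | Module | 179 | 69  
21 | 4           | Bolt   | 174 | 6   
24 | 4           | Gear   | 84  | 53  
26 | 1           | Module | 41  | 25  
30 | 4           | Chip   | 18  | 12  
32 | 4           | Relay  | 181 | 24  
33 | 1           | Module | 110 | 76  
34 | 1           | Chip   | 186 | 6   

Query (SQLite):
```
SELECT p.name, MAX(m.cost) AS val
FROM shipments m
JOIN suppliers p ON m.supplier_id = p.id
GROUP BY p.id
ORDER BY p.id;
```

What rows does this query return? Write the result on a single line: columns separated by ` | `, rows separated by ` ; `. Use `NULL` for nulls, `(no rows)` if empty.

Join each shipments row to its suppliers via supplier_id.
Group joined rows by suppliers.id; compute MAX(m.cost) per group.
  1: ids {3, 4, 26, 33, 34} → MAX(m.cost)=76
  4: ids {10, 13, 21, 24, 30, 32} → MAX(m.cost)=69

Wren | 76 ; Hank | 69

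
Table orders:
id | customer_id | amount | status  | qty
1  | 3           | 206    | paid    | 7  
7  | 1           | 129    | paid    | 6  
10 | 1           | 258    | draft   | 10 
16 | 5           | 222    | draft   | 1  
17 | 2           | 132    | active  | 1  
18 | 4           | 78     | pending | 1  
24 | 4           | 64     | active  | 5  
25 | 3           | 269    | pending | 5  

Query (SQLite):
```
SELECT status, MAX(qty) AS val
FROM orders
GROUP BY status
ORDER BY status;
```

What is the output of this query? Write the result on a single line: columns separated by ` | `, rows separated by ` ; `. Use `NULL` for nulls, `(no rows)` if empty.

active | 5 ; draft | 10 ; paid | 7 ; pending | 5

Partition orders by status; compute MAX(qty) within each group.
  active: ids {17, 24} → MAX(qty)=5
  draft: ids {10, 16} → MAX(qty)=10
  paid: ids {1, 7} → MAX(qty)=7
  pending: ids {18, 25} → MAX(qty)=5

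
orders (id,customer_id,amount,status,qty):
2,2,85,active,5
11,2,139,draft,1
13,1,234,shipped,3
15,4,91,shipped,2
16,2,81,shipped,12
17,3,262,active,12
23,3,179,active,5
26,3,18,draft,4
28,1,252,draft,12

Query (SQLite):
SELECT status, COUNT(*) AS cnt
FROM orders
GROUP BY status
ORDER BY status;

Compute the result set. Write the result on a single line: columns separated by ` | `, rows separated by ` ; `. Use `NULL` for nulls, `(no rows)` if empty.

active | 3 ; draft | 3 ; shipped | 3

Partition orders by status; compute COUNT(*) within each group.
  active: ids {2, 17, 23} → COUNT(*)=3
  draft: ids {11, 26, 28} → COUNT(*)=3
  shipped: ids {13, 15, 16} → COUNT(*)=3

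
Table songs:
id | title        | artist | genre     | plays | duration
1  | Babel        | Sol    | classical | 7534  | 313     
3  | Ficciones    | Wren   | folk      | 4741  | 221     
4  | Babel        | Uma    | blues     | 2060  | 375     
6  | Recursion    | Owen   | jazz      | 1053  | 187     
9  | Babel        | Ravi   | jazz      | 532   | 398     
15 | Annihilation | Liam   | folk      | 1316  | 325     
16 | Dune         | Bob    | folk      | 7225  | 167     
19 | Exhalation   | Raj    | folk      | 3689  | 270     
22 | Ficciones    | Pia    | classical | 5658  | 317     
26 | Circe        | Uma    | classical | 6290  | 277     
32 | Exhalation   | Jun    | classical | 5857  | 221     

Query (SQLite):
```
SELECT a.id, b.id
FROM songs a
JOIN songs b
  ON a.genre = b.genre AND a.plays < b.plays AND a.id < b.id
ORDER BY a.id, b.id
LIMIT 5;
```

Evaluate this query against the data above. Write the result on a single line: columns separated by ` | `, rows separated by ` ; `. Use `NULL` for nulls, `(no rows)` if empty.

3 | 16 ; 15 | 16 ; 15 | 19 ; 22 | 26 ; 22 | 32

Pairs (a,b) with same genre, a.plays < b.plays, a.id < b.id.
genre groups: blues:{4} classical:{1,22,26,32} folk:{3,15,16,19} jazz:{6,9}
Ordered by (a.id, b.id); first 5.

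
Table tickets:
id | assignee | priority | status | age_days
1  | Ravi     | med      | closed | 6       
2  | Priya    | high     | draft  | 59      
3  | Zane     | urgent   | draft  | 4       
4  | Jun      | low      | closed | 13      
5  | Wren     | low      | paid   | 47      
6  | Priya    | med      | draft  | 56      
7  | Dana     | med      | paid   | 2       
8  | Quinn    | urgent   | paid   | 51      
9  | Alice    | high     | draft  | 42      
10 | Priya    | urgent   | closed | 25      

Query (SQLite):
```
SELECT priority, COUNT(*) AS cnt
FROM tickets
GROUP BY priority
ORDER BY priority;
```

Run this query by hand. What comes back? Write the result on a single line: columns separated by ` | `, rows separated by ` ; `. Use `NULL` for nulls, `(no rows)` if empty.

high | 2 ; low | 2 ; med | 3 ; urgent | 3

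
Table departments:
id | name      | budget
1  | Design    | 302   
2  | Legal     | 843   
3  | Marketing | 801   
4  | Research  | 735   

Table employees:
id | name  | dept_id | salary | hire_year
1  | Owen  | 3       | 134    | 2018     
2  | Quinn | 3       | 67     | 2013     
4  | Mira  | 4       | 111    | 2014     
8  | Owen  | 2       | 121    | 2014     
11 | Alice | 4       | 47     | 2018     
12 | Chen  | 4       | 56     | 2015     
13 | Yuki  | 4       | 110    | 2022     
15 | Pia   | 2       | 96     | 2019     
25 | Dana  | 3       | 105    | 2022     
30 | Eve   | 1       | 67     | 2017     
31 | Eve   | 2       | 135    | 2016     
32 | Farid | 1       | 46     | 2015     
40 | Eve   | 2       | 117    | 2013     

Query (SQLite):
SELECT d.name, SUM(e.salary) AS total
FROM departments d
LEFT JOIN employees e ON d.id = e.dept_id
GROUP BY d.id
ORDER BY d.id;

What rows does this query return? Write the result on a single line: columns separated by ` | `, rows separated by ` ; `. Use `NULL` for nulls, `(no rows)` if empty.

Design | 113 ; Legal | 469 ; Marketing | 306 ; Research | 324

LEFT JOIN keeps every departments row; unmatched ones get NULL for employees columns.
Group by departments.id and compute SUM(e.salary). SUM over an all-NULL group is NULL.
  1: ids {30, 32} → SUM(e.salary)=113
  2: ids {8, 15, 31, 40} → SUM(e.salary)=469
  3: ids {1, 2, 25} → SUM(e.salary)=306
  4: ids {4, 11, 12, 13} → SUM(e.salary)=324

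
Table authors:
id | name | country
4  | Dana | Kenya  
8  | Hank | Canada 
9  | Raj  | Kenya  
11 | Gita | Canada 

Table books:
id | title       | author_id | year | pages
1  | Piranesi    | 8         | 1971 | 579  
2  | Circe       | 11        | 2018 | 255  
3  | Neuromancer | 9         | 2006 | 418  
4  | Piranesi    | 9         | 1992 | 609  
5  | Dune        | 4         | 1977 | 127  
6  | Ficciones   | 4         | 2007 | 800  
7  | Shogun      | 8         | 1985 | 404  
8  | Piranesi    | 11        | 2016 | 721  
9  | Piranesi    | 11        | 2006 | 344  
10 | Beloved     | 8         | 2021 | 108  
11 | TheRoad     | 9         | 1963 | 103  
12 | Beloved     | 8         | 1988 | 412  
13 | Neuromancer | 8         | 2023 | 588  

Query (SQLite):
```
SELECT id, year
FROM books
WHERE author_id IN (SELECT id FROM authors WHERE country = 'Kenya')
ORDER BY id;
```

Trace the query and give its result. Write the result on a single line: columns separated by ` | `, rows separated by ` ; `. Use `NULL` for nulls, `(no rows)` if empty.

Inner query: authors.id where country = 'Kenya'.
Outer: keep books rows whose author_id is in that set.
Inner query → {4, 9}

3 | 2006 ; 4 | 1992 ; 5 | 1977 ; 6 | 2007 ; 11 | 1963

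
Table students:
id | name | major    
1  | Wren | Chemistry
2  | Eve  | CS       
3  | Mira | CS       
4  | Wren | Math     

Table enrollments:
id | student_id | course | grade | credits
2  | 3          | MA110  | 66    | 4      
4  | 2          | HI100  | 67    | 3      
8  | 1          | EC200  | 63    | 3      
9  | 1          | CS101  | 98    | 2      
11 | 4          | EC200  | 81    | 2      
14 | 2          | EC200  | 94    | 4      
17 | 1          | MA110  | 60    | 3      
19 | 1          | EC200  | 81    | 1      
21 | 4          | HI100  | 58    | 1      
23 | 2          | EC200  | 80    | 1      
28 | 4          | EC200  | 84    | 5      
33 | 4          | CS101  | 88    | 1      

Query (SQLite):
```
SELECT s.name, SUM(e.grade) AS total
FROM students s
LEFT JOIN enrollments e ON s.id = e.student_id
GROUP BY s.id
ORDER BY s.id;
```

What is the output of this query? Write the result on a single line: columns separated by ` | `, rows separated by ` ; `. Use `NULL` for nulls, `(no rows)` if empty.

LEFT JOIN keeps every students row; unmatched ones get NULL for enrollments columns.
Group by students.id and compute SUM(e.grade). SUM over an all-NULL group is NULL.
  1: ids {8, 9, 17, 19} → SUM(e.grade)=302
  2: ids {4, 14, 23} → SUM(e.grade)=241
  3: ids {2} → SUM(e.grade)=66
  4: ids {11, 21, 28, 33} → SUM(e.grade)=311

Wren | 302 ; Eve | 241 ; Mira | 66 ; Wren | 311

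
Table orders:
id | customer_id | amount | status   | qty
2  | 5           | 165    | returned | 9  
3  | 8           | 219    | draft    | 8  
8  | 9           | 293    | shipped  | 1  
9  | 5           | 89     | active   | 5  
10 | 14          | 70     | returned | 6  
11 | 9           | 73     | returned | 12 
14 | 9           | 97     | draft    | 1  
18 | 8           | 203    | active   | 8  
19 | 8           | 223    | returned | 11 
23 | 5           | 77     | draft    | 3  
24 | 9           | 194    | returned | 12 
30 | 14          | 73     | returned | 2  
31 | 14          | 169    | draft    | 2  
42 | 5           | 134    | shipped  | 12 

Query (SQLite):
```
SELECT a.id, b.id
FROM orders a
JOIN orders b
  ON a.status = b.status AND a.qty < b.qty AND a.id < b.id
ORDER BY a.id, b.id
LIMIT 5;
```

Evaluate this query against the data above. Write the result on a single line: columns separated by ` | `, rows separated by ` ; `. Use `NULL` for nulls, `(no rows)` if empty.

Pairs (a,b) with same status, a.qty < b.qty, a.id < b.id.
status groups: active:{9,18} draft:{3,14,23,31} returned:{2,10,11,19,24,30} shipped:{8,42}
Ordered by (a.id, b.id); first 5.

2 | 11 ; 2 | 19 ; 2 | 24 ; 8 | 42 ; 9 | 18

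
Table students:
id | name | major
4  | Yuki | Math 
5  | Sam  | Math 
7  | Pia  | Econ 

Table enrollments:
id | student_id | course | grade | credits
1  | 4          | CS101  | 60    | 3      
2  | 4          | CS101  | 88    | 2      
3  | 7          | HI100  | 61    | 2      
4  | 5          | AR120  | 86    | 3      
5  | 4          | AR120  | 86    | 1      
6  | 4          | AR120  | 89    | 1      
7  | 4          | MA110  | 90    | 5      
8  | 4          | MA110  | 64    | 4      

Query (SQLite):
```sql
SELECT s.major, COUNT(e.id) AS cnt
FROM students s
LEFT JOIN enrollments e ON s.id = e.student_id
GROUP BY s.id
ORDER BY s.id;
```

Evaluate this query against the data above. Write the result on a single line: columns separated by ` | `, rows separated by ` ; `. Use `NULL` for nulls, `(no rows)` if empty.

Math | 6 ; Math | 1 ; Econ | 1

LEFT JOIN keeps every students row; unmatched ones get NULL for enrollments columns.
Group by students.id and compute COUNT(e.id). COUNT(col) of an all-NULL group is 0.
  4: ids {1, 2, 5, 6, 7, 8} → COUNT(e.id)=6
  5: ids {4} → COUNT(e.id)=1
  7: ids {3} → COUNT(e.id)=1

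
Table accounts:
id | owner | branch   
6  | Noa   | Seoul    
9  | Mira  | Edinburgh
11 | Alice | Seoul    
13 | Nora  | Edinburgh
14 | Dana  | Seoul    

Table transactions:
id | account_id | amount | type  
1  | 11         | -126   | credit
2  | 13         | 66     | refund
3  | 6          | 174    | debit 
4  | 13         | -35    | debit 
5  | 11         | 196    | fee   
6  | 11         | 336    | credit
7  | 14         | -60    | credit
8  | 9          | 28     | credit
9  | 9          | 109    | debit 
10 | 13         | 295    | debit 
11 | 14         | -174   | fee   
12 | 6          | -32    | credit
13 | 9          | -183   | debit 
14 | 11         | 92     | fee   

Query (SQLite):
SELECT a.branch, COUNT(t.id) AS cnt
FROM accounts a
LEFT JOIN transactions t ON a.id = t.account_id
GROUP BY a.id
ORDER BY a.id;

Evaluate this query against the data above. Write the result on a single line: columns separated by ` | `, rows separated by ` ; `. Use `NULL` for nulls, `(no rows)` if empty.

LEFT JOIN keeps every accounts row; unmatched ones get NULL for transactions columns.
Group by accounts.id and compute COUNT(t.id). COUNT(col) of an all-NULL group is 0.
  6: ids {3, 12} → COUNT(t.id)=2
  9: ids {8, 9, 13} → COUNT(t.id)=3
  11: ids {1, 5, 6, 14} → COUNT(t.id)=4
  13: ids {2, 4, 10} → COUNT(t.id)=3
  14: ids {7, 11} → COUNT(t.id)=2

Seoul | 2 ; Edinburgh | 3 ; Seoul | 4 ; Edinburgh | 3 ; Seoul | 2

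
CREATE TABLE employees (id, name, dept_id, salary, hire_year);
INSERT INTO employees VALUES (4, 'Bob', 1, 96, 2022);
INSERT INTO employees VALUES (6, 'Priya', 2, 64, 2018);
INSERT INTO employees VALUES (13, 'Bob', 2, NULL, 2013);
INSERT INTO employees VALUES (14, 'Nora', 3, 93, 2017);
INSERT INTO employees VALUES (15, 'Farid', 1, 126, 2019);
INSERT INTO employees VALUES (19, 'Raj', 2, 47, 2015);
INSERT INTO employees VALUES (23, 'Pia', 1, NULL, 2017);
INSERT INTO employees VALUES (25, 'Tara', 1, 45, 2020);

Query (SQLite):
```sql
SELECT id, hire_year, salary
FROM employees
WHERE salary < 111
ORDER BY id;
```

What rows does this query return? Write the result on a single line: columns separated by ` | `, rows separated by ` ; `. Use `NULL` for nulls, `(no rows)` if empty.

4 | 2022 | 96 ; 6 | 2018 | 64 ; 14 | 2017 | 93 ; 19 | 2015 | 47 ; 25 | 2020 | 45

salary < 111: ids {4, 6, 14, 19, 25}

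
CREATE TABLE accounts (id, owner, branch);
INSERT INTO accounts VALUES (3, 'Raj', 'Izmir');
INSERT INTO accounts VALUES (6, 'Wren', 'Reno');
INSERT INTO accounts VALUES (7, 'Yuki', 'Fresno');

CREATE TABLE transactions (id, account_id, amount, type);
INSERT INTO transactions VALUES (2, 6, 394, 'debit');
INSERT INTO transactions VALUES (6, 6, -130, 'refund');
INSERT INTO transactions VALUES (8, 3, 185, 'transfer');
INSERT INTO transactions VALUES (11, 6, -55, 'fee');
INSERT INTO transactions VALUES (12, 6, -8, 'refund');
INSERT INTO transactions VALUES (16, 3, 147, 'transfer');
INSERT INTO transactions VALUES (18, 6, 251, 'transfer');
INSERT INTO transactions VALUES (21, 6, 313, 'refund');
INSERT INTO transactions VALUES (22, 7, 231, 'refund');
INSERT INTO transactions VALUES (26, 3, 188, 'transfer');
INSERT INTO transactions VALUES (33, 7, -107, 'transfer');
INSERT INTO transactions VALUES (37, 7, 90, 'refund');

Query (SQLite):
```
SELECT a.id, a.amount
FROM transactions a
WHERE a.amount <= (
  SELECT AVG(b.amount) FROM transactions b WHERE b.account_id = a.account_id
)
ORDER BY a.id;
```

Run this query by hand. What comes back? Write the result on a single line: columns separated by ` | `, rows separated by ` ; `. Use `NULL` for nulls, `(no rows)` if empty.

For each transactions row a, compute AVG(amount) over rows sharing a.account_id.
Keep row a if a.amount <= that per-group AVG.
  account_id=3: AVG(amount) = 173.333333
  account_id=6: AVG(amount) = 127.5
  account_id=7: AVG(amount) = 71.333333

6 | -130 ; 11 | -55 ; 12 | -8 ; 16 | 147 ; 33 | -107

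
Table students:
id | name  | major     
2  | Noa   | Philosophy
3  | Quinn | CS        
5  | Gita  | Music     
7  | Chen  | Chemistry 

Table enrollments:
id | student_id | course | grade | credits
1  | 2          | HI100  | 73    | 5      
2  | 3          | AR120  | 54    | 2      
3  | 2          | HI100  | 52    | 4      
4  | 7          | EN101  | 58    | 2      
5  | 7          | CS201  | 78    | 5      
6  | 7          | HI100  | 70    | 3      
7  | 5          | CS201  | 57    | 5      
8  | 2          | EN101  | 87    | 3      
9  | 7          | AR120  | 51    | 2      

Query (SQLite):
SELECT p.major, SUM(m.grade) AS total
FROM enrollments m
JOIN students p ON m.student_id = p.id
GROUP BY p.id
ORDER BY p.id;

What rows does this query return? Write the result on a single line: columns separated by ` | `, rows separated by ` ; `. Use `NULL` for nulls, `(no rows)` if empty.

Philosophy | 212 ; CS | 54 ; Music | 57 ; Chemistry | 257

Join each enrollments row to its students via student_id.
Group joined rows by students.id; compute SUM(m.grade) per group.
  2: ids {1, 3, 8} → SUM(m.grade)=212
  3: ids {2} → SUM(m.grade)=54
  5: ids {7} → SUM(m.grade)=57
  7: ids {4, 5, 6, 9} → SUM(m.grade)=257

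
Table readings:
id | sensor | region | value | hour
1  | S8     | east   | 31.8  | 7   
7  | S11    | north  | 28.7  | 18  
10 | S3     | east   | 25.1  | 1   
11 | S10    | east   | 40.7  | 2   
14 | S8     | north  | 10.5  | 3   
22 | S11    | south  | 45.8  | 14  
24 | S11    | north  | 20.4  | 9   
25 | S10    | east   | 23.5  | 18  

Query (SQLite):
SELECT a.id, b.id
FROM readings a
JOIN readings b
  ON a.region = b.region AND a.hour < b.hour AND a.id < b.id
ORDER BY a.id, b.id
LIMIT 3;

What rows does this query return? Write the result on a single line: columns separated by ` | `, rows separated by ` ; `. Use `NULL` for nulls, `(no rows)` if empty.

1 | 25 ; 10 | 11 ; 10 | 25

Pairs (a,b) with same region, a.hour < b.hour, a.id < b.id.
region groups: east:{1,10,11,25} north:{7,14,24} south:{22}
Ordered by (a.id, b.id); first 3.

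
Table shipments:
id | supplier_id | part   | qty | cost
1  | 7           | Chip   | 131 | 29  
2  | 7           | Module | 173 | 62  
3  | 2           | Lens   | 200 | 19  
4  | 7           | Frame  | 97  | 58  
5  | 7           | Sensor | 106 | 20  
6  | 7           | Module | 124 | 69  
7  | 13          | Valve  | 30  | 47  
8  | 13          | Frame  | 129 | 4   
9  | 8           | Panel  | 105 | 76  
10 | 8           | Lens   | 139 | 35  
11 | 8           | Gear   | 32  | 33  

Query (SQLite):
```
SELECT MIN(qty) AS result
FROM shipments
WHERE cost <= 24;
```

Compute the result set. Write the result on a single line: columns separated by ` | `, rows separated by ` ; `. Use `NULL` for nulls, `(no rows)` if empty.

Rows where cost <= 24 → qty values: [200, 106, 129].
MIN of non-NULL values = 106.

106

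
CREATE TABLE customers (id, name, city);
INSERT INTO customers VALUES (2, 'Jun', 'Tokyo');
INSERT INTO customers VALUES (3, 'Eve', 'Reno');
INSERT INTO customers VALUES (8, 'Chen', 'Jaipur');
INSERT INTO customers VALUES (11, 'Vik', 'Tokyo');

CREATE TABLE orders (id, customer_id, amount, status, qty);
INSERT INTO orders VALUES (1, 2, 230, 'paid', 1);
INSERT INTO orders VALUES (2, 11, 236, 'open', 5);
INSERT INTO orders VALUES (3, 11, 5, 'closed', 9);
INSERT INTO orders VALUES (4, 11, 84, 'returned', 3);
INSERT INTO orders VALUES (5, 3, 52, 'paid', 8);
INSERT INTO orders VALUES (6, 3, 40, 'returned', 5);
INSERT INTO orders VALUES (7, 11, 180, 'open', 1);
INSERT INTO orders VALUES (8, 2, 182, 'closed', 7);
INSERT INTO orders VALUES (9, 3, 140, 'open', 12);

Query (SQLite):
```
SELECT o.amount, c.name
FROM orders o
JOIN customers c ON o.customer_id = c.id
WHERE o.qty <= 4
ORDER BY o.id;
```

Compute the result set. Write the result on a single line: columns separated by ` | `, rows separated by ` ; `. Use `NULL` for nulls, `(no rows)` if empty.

Each orders row matches the customers row where customer_id = customers.id.
Then keep rows with o.qty <= 4.

230 | Jun ; 84 | Vik ; 180 | Vik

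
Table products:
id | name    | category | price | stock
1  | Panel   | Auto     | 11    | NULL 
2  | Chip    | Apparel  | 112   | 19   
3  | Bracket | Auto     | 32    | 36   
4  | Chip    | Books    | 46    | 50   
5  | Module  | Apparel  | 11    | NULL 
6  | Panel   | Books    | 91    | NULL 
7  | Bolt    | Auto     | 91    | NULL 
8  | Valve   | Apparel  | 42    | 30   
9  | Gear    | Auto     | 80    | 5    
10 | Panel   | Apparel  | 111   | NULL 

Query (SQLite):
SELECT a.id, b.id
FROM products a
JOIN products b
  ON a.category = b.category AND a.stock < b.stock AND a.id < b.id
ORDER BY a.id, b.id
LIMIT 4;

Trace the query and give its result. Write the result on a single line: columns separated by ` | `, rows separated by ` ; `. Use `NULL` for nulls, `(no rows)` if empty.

2 | 8

Pairs (a,b) with same category, a.stock < b.stock, a.id < b.id.
category groups: Apparel:{2,5,8,10} Auto:{1,3,7,9} Books:{4,6}
Ordered by (a.id, b.id); first 4.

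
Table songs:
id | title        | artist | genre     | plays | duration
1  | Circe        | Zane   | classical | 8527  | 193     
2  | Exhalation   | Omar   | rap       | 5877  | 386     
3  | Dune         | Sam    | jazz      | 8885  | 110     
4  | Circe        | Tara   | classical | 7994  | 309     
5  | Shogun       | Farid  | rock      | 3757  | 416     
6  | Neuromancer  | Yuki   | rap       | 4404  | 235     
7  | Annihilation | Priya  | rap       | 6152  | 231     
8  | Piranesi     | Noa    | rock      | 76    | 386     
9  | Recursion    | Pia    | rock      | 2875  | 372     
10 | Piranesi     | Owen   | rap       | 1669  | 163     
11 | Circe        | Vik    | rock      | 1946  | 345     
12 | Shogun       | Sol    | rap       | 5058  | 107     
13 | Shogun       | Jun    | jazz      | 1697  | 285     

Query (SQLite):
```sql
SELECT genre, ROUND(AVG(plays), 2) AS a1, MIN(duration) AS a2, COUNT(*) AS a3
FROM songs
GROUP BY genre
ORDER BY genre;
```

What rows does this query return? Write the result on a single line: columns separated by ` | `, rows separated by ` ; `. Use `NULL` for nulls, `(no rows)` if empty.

Group songs by genre.
Per group compute: ROUND(AVG(plays), 2), MIN(duration), COUNT(*).
  classical: ids {1, 4} → ROUND(AVG(plays), 2)=8260.5, MIN(duration)=193, COUNT(*)=2
  jazz: ids {3, 13} → ROUND(AVG(plays), 2)=5291, MIN(duration)=110, COUNT(*)=2
  rap: ids {2, 6, 7, 10, 12} → ROUND(AVG(plays), 2)=4632, MIN(duration)=107, COUNT(*)=5
  rock: ids {5, 8, 9, 11} → ROUND(AVG(plays), 2)=2163.5, MIN(duration)=345, COUNT(*)=4

classical | 8260.5 | 193 | 2 ; jazz | 5291 | 110 | 2 ; rap | 4632 | 107 | 5 ; rock | 2163.5 | 345 | 4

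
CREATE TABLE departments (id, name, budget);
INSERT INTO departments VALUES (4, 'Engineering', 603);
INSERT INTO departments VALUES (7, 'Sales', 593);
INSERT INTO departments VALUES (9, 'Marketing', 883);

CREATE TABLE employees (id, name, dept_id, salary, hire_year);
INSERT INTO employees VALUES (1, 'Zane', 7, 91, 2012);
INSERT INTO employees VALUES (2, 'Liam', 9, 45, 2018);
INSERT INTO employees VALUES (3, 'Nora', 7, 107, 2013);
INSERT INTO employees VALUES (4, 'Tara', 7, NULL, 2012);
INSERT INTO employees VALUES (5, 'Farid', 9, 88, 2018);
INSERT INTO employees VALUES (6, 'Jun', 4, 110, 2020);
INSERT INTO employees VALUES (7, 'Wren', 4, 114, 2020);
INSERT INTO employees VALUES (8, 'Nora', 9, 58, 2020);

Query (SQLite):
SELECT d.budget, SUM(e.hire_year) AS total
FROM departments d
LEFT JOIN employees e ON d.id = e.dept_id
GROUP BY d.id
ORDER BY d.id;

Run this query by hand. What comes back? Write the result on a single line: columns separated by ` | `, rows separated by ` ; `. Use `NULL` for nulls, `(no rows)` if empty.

LEFT JOIN keeps every departments row; unmatched ones get NULL for employees columns.
Group by departments.id and compute SUM(e.hire_year). SUM over an all-NULL group is NULL.
  4: ids {6, 7} → SUM(e.hire_year)=4040
  7: ids {1, 3, 4} → SUM(e.hire_year)=6037
  9: ids {2, 5, 8} → SUM(e.hire_year)=6056

603 | 4040 ; 593 | 6037 ; 883 | 6056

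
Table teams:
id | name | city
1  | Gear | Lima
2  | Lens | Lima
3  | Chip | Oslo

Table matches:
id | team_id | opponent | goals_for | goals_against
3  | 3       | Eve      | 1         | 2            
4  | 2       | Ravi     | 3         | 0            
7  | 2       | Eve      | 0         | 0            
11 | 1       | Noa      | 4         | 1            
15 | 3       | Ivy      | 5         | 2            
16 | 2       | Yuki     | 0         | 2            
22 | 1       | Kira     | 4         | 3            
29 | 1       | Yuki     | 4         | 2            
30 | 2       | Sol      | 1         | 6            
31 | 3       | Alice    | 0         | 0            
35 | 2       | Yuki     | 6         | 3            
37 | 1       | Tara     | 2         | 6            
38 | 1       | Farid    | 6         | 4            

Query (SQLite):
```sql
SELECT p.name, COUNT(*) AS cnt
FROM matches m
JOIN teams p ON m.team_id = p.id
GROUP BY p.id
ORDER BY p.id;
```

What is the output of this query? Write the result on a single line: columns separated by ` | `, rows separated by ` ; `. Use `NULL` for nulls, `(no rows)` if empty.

Gear | 5 ; Lens | 5 ; Chip | 3

Join each matches row to its teams via team_id.
Group joined rows by teams.id; compute COUNT(*) per group.
  1: ids {11, 22, 29, 37, 38} → COUNT(*)=5
  2: ids {4, 7, 16, 30, 35} → COUNT(*)=5
  3: ids {3, 15, 31} → COUNT(*)=3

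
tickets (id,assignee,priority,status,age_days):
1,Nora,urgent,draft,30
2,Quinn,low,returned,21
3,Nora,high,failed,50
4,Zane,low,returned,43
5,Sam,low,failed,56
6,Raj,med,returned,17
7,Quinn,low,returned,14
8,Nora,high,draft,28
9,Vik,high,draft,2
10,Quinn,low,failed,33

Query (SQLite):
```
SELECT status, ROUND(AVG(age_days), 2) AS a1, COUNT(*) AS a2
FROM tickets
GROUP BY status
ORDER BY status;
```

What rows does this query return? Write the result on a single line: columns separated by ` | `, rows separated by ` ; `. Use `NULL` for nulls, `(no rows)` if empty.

Group tickets by status.
Per group compute: ROUND(AVG(age_days), 2), COUNT(*).
  draft: ids {1, 8, 9} → ROUND(AVG(age_days), 2)=20, COUNT(*)=3
  failed: ids {3, 5, 10} → ROUND(AVG(age_days), 2)=46.33, COUNT(*)=3
  returned: ids {2, 4, 6, 7} → ROUND(AVG(age_days), 2)=23.75, COUNT(*)=4

draft | 20 | 3 ; failed | 46.33 | 3 ; returned | 23.75 | 4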